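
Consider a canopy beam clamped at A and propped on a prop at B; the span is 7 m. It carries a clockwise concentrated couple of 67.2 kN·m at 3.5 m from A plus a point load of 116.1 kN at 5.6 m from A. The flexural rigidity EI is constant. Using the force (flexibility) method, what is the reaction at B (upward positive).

R_B = 92.53 kN

Remove the prop at B; the released (primary) structure is a cantilever built in at A.
Free-end deflection of the primary structure under the applied loading (downward +):
  clockwise couple 67.2 at a = 3.5: M₀a(2L − a)/(2EI) = 1235/EI
  point load 116.1 at a = 5.6: Pa²(3L − a)/(6EI) = 9345/EI
  δ_0 = 10580/EI
Flexibility coefficient — unit upward force at B: δ_{BB} = L³/(3EI) = 114.3/EI.
The prop prevents deflection at B: R_B = δ_0/δ_{BB} = 10580/114.3 = 92.53 kN.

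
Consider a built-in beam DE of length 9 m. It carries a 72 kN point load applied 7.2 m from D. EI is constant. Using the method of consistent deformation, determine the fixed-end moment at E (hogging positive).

M_E = 82.94 kN·m

Release both end moments; the primary structure is a simply-supported span DE with redundants M_D and M_E.
Simple-span end rotations at D and E under the given loads:
  at D: point load 72 at a = 7.2: Pab(L + b)/(6LEI) = 186.6/EI
  at E: point load 72 at a = 7.2: Pab(L + a)/(6LEI) = 279.9/EI
  θ_D0 = 186.6/EI,  θ_E0 = 279.9/EI
Flexibility coefficients: a unit moment at one end gives L/(3EI) there and L/(6EI) at the far end, so f₁₁ = f₂₂ = 3/EI and f₁₂ = f₂₁ = 1.5/EI.
Compatibility — zero rotation at each built-in end:
  3 M_D + 1.5 M_E = 186.6
  1.5 M_D + 3 M_E = 279.9
Solving the pair gives M_D = 20.74 kN·m and M_E = 82.94 kN·m (hogging).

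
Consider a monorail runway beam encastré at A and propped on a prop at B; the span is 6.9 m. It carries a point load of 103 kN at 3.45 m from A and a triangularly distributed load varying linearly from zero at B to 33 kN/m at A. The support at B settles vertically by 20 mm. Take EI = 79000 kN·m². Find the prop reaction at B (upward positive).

Remove the prop at B; the released (primary) structure is a cantilever built in at A.
Free-end deflection of the primary structure under the applied loading (downward +):
  point load 103 at a = 3.45: Pa²(3L − a)/(6EI) = 3525/EI
  triangular load, peak 33 at the fixed end: w₀L⁴/(30EI) = 2493/EI
  δ_0 = 6018/EI
Tip deflection under a unit load at B: L³/(3EI) = 109.5/EI.
With EI = 79000 kN·m²: δ_0 = 0.076177 m and δ_{BB} = 0.001386 m/kN.
Compatibility — the beam at B must follow the support down by 0.02 m: δ_0 − R_B·δ_{BB} = 0.02, so R_B = (0.076177 − 0.02)/0.001386 = 40.53 kN.

R_B = 40.53 kN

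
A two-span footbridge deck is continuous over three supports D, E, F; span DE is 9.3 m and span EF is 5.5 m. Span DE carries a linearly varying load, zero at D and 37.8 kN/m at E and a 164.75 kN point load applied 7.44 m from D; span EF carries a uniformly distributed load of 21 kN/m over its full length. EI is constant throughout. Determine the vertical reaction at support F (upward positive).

R_F = 2.276 kN

Release continuity at E by inserting a hinge; the redundant is the internal moment M_E. The primary structure is two simply-supported spans DE and EF.
End slopes at the hinge E, treating each span as simply supported:
  span DE: triangular load, peak 37.8: w₀L³/(45EI) = 675.7/EI
  span DE: point load 164.75 at a = 7.44: Pab(L + a)/(6LEI) = 684/EI
  span EF: UDL 21: wL³/(24EI) = 145.6/EI
  relative rotation θ_0 = (1360 + 145.6)/EI = 1505/EI
A unit hogging moment at E produces rotation L₁/(3EI) + L₂/(3EI) = 4.933/EI.
Compatibility: M_E·(L₁+L₂)/(3EI) = θ_0, giving M_E = 305.1 kN·m (hogging).
Span EF, ΣM about F: R_E^{EF}·5.5 = 317.6 + 305.1, so R_E^{EF} = 113.2 kN and R_F = 115.5 − 113.2 = 2.276 kN.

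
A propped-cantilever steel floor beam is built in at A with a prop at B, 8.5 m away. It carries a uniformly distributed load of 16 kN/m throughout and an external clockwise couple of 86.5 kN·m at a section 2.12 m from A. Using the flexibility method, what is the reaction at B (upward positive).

Take the reaction at B as the redundant and release it; the primary structure is a cantilever fixed at A.
Downward deflection at the released point B due to the loads:
  UDL 16: wL⁴/(8EI) = 10440/EI
  clockwise couple 86.5 at a = 2.12: M₀a(2L − a)/(2EI) = 1364/EI
  δ_0 = 11804/EI
Tip deflection under a unit load at B: L³/(3EI) = 204.7/EI.
The prop prevents deflection at B: R_B = δ_0/δ_{BB} = 11804/204.7 = 57.66 kN.

R_B = 57.66 kN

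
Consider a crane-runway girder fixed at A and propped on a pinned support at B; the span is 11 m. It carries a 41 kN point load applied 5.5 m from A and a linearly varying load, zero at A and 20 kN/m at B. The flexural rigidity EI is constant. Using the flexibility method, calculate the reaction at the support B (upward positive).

R_B = 73.31 kN

Take the reaction at B as the redundant and release it; the primary structure is a cantilever fixed at A.
Free-end deflection of the primary structure under the applied loading (downward +):
  point load 41 at a = 5.5: Pa²(3L − a)/(6EI) = 5684/EI
  triangular load, peak 20 at the free end: 11w₀L⁴/(120EI) = 26842/EI
  δ_0 = 32526/EI
Tip deflection under a unit load at B: L³/(3EI) = 443.7/EI.
Compatibility at B: δ_0 − R_B·δ_{BB} = 0, so R_B = 32526/443.7 = 73.31 kN.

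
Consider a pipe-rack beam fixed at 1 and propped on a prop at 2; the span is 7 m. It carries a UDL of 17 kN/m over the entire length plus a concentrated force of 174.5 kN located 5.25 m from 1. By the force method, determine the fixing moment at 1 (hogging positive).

M_1 = 247.3 kN·m

Choose R_2 as the redundant. The primary structure is the cantilever fixed at 1.
Primary-structure tip deflection at 2 by superposition:
  UDL 17: wL⁴/(8EI) = 5102/EI
  point load 174.5 at a = 5.25: Pa²(3L − a)/(6EI) = 12625/EI
  δ_0 = 17727/EI
Flexibility coefficient — unit upward force at 2: δ_{22} = L³/(3EI) = 114.3/EI.
The prop prevents deflection at 2: R_2 = δ_0/δ_{22} = 17727/114.3 = 155.1 kN.
Moment equilibrium about 1: M_1 = Σ(load moments about 1) − R_2·L = 1333 − 155.1×7 = 247.3 kN·m.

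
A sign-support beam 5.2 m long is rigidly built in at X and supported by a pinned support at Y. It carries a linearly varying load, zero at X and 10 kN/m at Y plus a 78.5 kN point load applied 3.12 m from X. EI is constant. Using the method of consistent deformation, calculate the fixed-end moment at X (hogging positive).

M_X = 84.35 kN·m

Remove the prop at Y; the released (primary) structure is a cantilever built in at X.
Downward deflection at the released point Y due to the loads:
  triangular load, peak 10 at the free end: 11w₀L⁴/(120EI) = 670.2/EI
  point load 78.5 at a = 3.12: Pa²(3L − a)/(6EI) = 1589/EI
  δ_0 = 2260/EI
Tip deflection under a unit load at Y: L³/(3EI) = 46.87/EI.
The prop prevents deflection at Y: R_Y = δ_0/δ_{YY} = 2260/46.87 = 48.21 kN.
Moment equilibrium about X: M_X = Σ(load moments about X) − R_Y·L = 335.1 − 48.21×5.2 = 84.35 kN·m.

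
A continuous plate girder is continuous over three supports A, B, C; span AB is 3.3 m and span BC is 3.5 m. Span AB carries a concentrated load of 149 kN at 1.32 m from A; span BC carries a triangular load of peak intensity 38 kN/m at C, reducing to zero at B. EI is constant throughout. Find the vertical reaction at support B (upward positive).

Release continuity at B by inserting a hinge; the redundant is the internal moment M_B. The primary structure is two simply-supported spans AB and BC.
Rotations at B on the released spans (each span's end-slope, ×1/EI):
  span AB: point load 149 at a = 1.32: Pab(L + a)/(6LEI) = 90.87/EI
  span BC: triangular load, peak 38: 7w₀L³/(360EI) = 31.68/EI
  relative rotation θ_0 = (90.87 + 31.68)/EI = 122.5/EI
A unit hogging moment at B produces rotation L₁/(3EI) + L₂/(3EI) = 2.267/EI.
Slope continuity at B: θ_0 = M_B·2.267/EI, so M_B = 122.5/2.267 = 54.06 kN·m (hogging).
Span AB, ΣM about A with M_B applied at B: R_B^{AB}·3.3 = 196.7 + 54.06, so R_B^{AB} = 75.98 kN and R_A = 149 − 75.98 = 73.02 kN.
Span BC, ΣM about C: R_B^{BC}·3.5 = 77.58 + 54.06, so R_B^{BC} = 37.61 kN and R_C = 66.5 − 37.61 = 28.89 kN.
R_B = 75.98 + 37.61 = 113.6 kN.

R_B = 113.6 kN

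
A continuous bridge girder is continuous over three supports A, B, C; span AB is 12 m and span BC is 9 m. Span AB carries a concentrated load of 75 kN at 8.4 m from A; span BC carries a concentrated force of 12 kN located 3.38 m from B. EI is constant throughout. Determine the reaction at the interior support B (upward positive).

R_B = 79.56 kN

Insert a hinge at B; M_B is the redundant, and each span becomes simply supported.
Discontinuity in slope at B on the released structure — sum the simple-span end rotations:
  span AB: point load 75 at a = 8.4: Pab(L + a)/(6LEI) = 642.6/EI
  span BC: point load 12 at a = 3.38: Pab(L + b)/(6LEI) = 61.71/EI
  relative rotation θ_0 = (642.6 + 61.71)/EI = 704.3/EI
A unit hogging moment at B produces rotation L₁/(3EI) + L₂/(3EI) = 7/EI.
Compatibility: M_B·(L₁+L₂)/(3EI) = θ_0, giving M_B = 100.6 kN·m (hogging).
Span AB, ΣM about A with M_B applied at B: R_B^{AB}·12 = 630 + 100.6, so R_B^{AB} = 60.88 kN and R_A = 75 − 60.88 = 14.12 kN.
Span BC, ΣM about C: R_B^{BC}·9 = 67.44 + 100.6, so R_B^{BC} = 18.67 kN and R_C = 12 − 18.67 = -6.673 kN.
R_B = 60.88 + 18.67 = 79.56 kN.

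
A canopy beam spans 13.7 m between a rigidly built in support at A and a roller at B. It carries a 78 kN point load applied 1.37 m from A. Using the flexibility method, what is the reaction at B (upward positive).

R_B = 1.131 kN

Release the roller at B. Primary structure: cantilever fixed at A.
Free-end deflection of the primary structure under the applied loading (downward +):
  point load 78 at a = 1.37: Pa²(3L − a)/(6EI) = 969.4/EI
Tip deflection under a unit load at B: L³/(3EI) = 857.1/EI.
Compatibility at B: δ_0 − R_B·δ_{BB} = 0, so R_B = 969.4/857.1 = 1.131 kN.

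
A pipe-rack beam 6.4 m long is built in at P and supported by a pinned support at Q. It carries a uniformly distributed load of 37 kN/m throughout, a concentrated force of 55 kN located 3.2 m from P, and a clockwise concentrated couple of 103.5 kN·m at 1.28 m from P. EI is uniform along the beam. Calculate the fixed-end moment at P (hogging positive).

Take the reaction at Q as the redundant and release it; the primary structure is a cantilever fixed at P.
Deflection at Q on the released cantilever, summing each load's contribution:
  UDL 37: wL⁴/(8EI) = 7759/EI
  point load 55 at a = 3.2: Pa²(3L − a)/(6EI) = 1502/EI
  clockwise couple 103.5 at a = 1.28: M₀a(2L − a)/(2EI) = 763.1/EI
  δ_0 = 10024/EI
Flexibility coefficient — unit upward force at Q: δ_{QQ} = L³/(3EI) = 87.38/EI.
The prop prevents deflection at Q: R_Q = δ_0/δ_{QQ} = 10024/87.38 = 114.7 kN.
Moment equilibrium about P: M_P = Σ(load moments about P) − R_Q·L = 1037 − 114.7×6.4 = 303.1 kN·m.

M_P = 303.1 kN·m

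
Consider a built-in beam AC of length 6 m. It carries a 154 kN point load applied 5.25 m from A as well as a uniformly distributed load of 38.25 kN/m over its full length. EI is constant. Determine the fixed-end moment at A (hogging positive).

Release both end moments; the primary structure is a simply-supported span AC with redundants M_A and M_C.
End rotations of the released simple span under the applied load (×1/EI):
  at A: point load 154 at a = 5.25: Pab(L + b)/(6LEI) = 113.7/EI
  at C: point load 154 at a = 5.25: Pab(L + a)/(6LEI) = 189.5/EI
  at A: UDL 38.25: wL³/(24EI) = 344.2/EI
  at C: UDL 38.25: wL³/(24EI) = 344.2/EI
  θ_A0 = 457.9/EI,  θ_C0 = 533.7/EI
Flexibility coefficients: a unit moment at one end gives L/(3EI) there and L/(6EI) at the far end, so f₁₁ = f₂₂ = 2/EI and f₁₂ = f₂₁ = 1/EI.
Compatibility — zero rotation at each built-in end:
  2 M_A + 1 M_C = 457.9
  1 M_A + 2 M_C = 533.7
Solving the pair gives M_A = 127.4 kN·m and M_C = 203.2 kN·m (hogging).

M_A = 127.4 kN·m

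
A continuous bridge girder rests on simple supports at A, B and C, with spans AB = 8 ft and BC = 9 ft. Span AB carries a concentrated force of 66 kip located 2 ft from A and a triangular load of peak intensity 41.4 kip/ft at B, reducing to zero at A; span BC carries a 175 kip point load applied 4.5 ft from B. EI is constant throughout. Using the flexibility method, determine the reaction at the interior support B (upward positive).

Release continuity at B by inserting a hinge; the redundant is the internal moment M_B. The primary structure is two simply-supported spans AB and BC.
Rotations at B on the released spans (each span's end-slope, ×1/EI):
  span AB: point load 66 at a = 2: Pab(L + a)/(6LEI) = 165/EI
  span AB: triangular load, peak 41.4: w₀L³/(45EI) = 471/EI
  span BC: point load 175 at a = 4.5: Pab(L + b)/(6LEI) = 885.9/EI
  relative rotation θ_0 = (636 + 885.9)/EI = 1522/EI
A unit hogging moment at B produces rotation L₁/(3EI) + L₂/(3EI) = 5.667/EI.
Compatibility: M_B·(L₁+L₂)/(3EI) = θ_0, giving M_B = 268.6 kip·ft (hogging).
Span AB, ΣM about A with M_B applied at B: R_B^{AB}·8 = 1015 + 268.6, so R_B^{AB} = 160.5 kip and R_A = 231.6 − 160.5 = 71.13 kip.
Span BC, ΣM about C: R_B^{BC}·9 = 787.5 + 268.6, so R_B^{BC} = 117.3 kip and R_C = 175 − 117.3 = 57.66 kip.
R_B = 160.5 + 117.3 = 277.8 kip.

R_B = 277.8 kip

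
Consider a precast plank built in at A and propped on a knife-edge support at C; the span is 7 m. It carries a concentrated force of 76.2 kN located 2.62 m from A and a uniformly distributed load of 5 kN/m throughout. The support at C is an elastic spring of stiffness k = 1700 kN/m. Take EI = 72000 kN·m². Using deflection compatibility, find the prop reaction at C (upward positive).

Choose R_C as the redundant. The primary structure is the cantilever fixed at A.
Downward deflection at the released point C due to the loads:
  point load 76.2 at a = 2.62: Pa²(3L − a)/(6EI) = 1602/EI
  UDL 5: wL⁴/(8EI) = 1501/EI
  δ_0 = 3103/EI
Flexibility coefficient — unit upward force at C: δ_{CC} = L³/(3EI) = 114.3/EI.
With EI = 72000 kN·m²: δ_0 = 0.043097 m and δ_{CC} = 0.001588 m/kN.
Compatibility — the spring shortens by R_C/k under the reaction it provides: δ_0 − R_C·δ_{CC} = R_C/k. With 1/k = 0.000588 m/kN, R_C = δ_0 / (δ_{CC} + 1/k) = 0.043097 / (0.001588 + 0.000588) = 19.8 kN.

R_C = 19.8 kN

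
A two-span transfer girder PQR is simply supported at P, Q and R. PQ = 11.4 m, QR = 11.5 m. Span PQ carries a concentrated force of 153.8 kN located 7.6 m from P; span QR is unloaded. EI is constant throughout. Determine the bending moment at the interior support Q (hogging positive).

Take M_Q as the redundant. Released structure: two simple spans PQ and QR with a hinge at Q.
Rotations at Q on the released spans (each span's end-slope, ×1/EI):
  span PQ: point load 153.8 at a = 7.6: Pab(L + a)/(6LEI) = 1234/EI
  relative rotation θ_0 = (1234 + 0)/EI = 1234/EI
A unit hogging moment at Q produces rotation L₁/(3EI) + L₂/(3EI) = 7.633/EI.
Slope continuity at Q: θ_0 = M_Q·7.633/EI, so M_Q = 1234/7.633 = 161.6 kN·m (hogging).

M_Q = 161.6 kN·m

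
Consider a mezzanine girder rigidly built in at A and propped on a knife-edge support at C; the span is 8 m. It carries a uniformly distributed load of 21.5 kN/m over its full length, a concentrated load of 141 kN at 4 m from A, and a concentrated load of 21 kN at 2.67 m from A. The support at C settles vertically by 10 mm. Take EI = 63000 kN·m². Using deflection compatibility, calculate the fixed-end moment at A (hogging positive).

Remove the prop at C; the released (primary) structure is a cantilever built in at A.
Downward deflection at the released point C due to the loads:
  UDL 21.5: wL⁴/(8EI) = 11008/EI
  point load 141 at a = 4: Pa²(3L − a)/(6EI) = 7520/EI
  point load 21 at a = 2.67: Pa²(3L − a)/(6EI) = 532.2/EI
  δ_0 = 19060/EI
Flexibility coefficient — unit upward force at C: δ_{CC} = L³/(3EI) = 170.7/EI.
With EI = 63000 kN·m²: δ_0 = 0.30254 m and δ_{CC} = 0.002709 m/kN.
Compatibility — the beam at C must follow the support down by 0.01 m: δ_0 − R_C·δ_{CC} = 0.01, so R_C = (0.30254 − 0.01)/0.002709 = 108 kN.
Moment equilibrium about A: M_A = Σ(load moments about A) − R_C·L = 1308 − 108×8 = 444.2 kN·m.

M_A = 444.2 kN·m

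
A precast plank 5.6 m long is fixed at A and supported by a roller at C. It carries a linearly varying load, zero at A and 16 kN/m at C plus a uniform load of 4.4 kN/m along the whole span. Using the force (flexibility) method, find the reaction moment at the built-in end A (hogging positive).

Take the reaction at C as the redundant and release it; the primary structure is a cantilever fixed at A.
Downward deflection at the released point C due to the loads:
  triangular load, peak 16 at the free end: 11w₀L⁴/(120EI) = 1442/EI
  UDL 4.4: wL⁴/(8EI) = 540.9/EI
  δ_0 = 1983/EI
Tip deflection under a unit load at C: L³/(3EI) = 58.54/EI.
The prop prevents deflection at C: R_C = δ_0/δ_{CC} = 1983/58.54 = 33.88 kN.
Moment equilibrium about A: M_A = Σ(load moments about A) − R_C·L = 236.2 − 33.88×5.6 = 46.52 kN·m.

M_A = 46.52 kN·m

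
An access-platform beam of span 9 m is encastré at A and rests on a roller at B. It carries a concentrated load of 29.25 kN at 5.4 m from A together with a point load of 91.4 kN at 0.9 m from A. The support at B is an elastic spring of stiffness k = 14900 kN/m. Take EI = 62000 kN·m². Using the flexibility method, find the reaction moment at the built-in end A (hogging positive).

M_A = 116.7 kN·m

Take the reaction at B as the redundant and release it; the primary structure is a cantilever fixed at A.
Deflection at B on the released cantilever, summing each load's contribution:
  point load 29.25 at a = 5.4: Pa²(3L − a)/(6EI) = 3071/EI
  point load 91.4 at a = 0.9: Pa²(3L − a)/(6EI) = 322/EI
  δ_0 = 3393/EI
Flexibility coefficient — unit upward force at B: δ_{BB} = L³/(3EI) = 243/EI.
With EI = 62000 kN·m²: δ_0 = 0.054719 m and δ_{BB} = 0.003919 m/kN.
Compatibility — the spring shortens by R_B/k under the reaction it provides: δ_0 − R_B·δ_{BB} = R_B/k. With 1/k = 0.000067 m/kN, R_B = δ_0 / (δ_{BB} + 1/k) = 0.054719 / (0.003919 + 0.000067) = 13.73 kN.
Moment equilibrium about A: M_A = Σ(load moments about A) − R_B·L = 240.2 − 13.73×9 = 116.7 kN·m.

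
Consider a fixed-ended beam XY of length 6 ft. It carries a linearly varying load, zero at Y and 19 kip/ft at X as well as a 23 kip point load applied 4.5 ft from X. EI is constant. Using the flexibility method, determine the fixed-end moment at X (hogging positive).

Take the two fixed-end moments M_X, M_Y as redundants; the released structure is the simple span XY.
Simple-span end rotations at X and Y under the given loads:
  at X: triangular load, peak 19: w₀L³/(45EI) = 91.2/EI
  at Y: triangular load, peak 19: 7w₀L³/(360EI) = 79.8/EI
  at X: point load 23 at a = 4.5: Pab(L + b)/(6LEI) = 32.34/EI
  at Y: point load 23 at a = 4.5: Pab(L + a)/(6LEI) = 45.28/EI
  θ_X0 = 123.5/EI,  θ_Y0 = 125.1/EI
Flexibility coefficients: a unit moment at one end gives L/(3EI) there and L/(6EI) at the far end, so f₁₁ = f₂₂ = 2/EI and f₁₂ = f₂₁ = 1/EI.
Compatibility — zero rotation at each built-in end:
  2 M_X + 1 M_Y = 123.5
  1 M_X + 2 M_Y = 125.1
Solving the pair gives M_X = 40.67 kip·ft and M_Y = 42.21 kip·ft (hogging).

M_X = 40.67 kip·ft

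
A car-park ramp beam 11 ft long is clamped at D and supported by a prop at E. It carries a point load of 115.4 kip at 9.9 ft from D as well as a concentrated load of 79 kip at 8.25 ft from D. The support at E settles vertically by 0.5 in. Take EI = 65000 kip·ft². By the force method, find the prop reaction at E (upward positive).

Release the roller at E. Primary structure: cantilever fixed at D.
Deflection at E on the released cantilever, summing each load's contribution:
  point load 115.4 at a = 9.9: Pa²(3L − a)/(6EI) = 43545/EI
  point load 79 at a = 8.25: Pa²(3L − a)/(6EI) = 22180/EI
  δ_0 = 65725/EI
Tip deflection under a unit load at E: L³/(3EI) = 443.7/EI.
With EI = 65000 kip·ft²: δ_0 = 1.0111 ft and δ_{EE} = 0.006826 ft/kip.
Compatibility — the beam at E must follow the support down by 0.04167 ft: δ_0 − R_E·δ_{EE} = 0.04167, so R_E = (1.0111 − 0.04167)/0.006826 = 142 kip.

R_E = 142 kip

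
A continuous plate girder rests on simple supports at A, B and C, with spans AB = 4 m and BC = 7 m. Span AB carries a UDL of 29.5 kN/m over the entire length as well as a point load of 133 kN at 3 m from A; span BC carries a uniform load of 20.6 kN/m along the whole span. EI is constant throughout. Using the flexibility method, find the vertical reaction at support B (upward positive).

R_B = 283.3 kN

Release continuity at B by inserting a hinge; the redundant is the internal moment M_B. The primary structure is two simply-supported spans AB and BC.
Discontinuity in slope at B on the released structure — sum the simple-span end rotations:
  span AB: UDL 29.5: wL³/(24EI) = 78.67/EI
  span AB: point load 133 at a = 3: Pab(L + a)/(6LEI) = 116.4/EI
  span BC: UDL 20.6: wL³/(24EI) = 294.4/EI
  relative rotation θ_0 = (195 + 294.4)/EI = 489.4/EI
A unit hogging moment at B produces rotation L₁/(3EI) + L₂/(3EI) = 3.667/EI.
Slope continuity at B: θ_0 = M_B·3.667/EI, so M_B = 489.4/3.667 = 133.5 kN·m (hogging).
Span AB, ΣM about A with M_B applied at B: R_B^{AB}·4 = 635 + 133.5, so R_B^{AB} = 192.1 kN and R_A = 251 − 192.1 = 58.88 kN.
Span BC, ΣM about C: R_B^{BC}·7 = 504.7 + 133.5, so R_B^{BC} = 91.17 kN and R_C = 144.2 − 91.17 = 53.03 kN.
R_B = 192.1 + 91.17 = 283.3 kN.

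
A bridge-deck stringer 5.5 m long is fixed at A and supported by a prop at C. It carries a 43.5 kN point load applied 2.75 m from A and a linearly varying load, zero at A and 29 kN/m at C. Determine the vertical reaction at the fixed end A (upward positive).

Release the roller at C. Primary structure: cantilever fixed at A.
Primary-structure tip deflection at C by superposition:
  point load 43.5 at a = 2.75: Pa²(3L − a)/(6EI) = 753.9/EI
  triangular load, peak 29 at the free end: 11w₀L⁴/(120EI) = 2433/EI
  δ_0 = 3186/EI
Tip deflection under a unit load at C: L³/(3EI) = 55.46/EI.
The prop prevents deflection at C: R_C = δ_0/δ_{CC} = 3186/55.46 = 57.46 kN.
Vertical equilibrium: R_A = ΣP − R_C = 123.2 − 57.46 = 65.79 kN.

R_A = 65.79 kN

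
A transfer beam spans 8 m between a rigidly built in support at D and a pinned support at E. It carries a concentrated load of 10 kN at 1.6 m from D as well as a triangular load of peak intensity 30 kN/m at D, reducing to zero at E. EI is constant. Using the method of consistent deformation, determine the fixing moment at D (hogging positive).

M_D = 139.5 kN·m

Take the reaction at E as the redundant and release it; the primary structure is a cantilever fixed at D.
Free-end deflection of the primary structure under the applied loading (downward +):
  point load 10 at a = 1.6: Pa²(3L − a)/(6EI) = 95.57/EI
  triangular load, peak 30 at the fixed end: w₀L⁴/(30EI) = 4096/EI
  δ_0 = 4192/EI
Tip deflection under a unit load at E: L³/(3EI) = 170.7/EI.
The prop prevents deflection at E: R_E = δ_0/δ_{EE} = 4192/170.7 = 24.56 kN.
Moment equilibrium about D: M_D = Σ(load moments about D) − R_E·L = 336 − 24.56×8 = 139.5 kN·m.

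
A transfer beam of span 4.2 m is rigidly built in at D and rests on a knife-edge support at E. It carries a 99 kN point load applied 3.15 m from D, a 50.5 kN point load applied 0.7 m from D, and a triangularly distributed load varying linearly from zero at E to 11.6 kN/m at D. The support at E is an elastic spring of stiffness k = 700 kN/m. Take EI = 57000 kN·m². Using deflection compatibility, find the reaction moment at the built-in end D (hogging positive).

Release the roller at E. Primary structure: cantilever fixed at D.
Deflection at E on the released cantilever, summing each load's contribution:
  point load 99 at a = 3.15: Pa²(3L − a)/(6EI) = 1547/EI
  point load 50.5 at a = 0.7: Pa²(3L − a)/(6EI) = 49.08/EI
  triangular load, peak 11.6 at the fixed end: w₀L⁴/(30EI) = 120.3/EI
  δ_0 = 1717/EI
Flexibility coefficient — unit upward force at E: δ_{EE} = L³/(3EI) = 24.7/EI.
With EI = 57000 kN·m²: δ_0 = 0.030115 m and δ_{EE} = 0.000433 m/kN.
Compatibility — the spring shortens by R_E/k under the reaction it provides: δ_0 − R_E·δ_{EE} = R_E/k. With 1/k = 0.001429 m/kN, R_E = δ_0 / (δ_{EE} + 1/k) = 0.030115 / (0.000433 + 0.001429) = 16.17 kN.
Moment equilibrium about D: M_D = Σ(load moments about D) − R_E·L = 381.3 − 16.17×4.2 = 313.4 kN·m.

M_D = 313.4 kN·m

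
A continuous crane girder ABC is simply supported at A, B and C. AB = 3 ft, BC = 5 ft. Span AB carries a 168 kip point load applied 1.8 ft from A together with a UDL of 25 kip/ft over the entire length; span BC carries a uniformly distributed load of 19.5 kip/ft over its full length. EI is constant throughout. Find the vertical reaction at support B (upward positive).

Insert a hinge at B; M_B is the redundant, and each span becomes simply supported.
End slopes at the hinge B, treating each span as simply supported:
  span AB: point load 168 at a = 1.8: Pab(L + a)/(6LEI) = 96.77/EI
  span AB: UDL 25: wL³/(24EI) = 28.12/EI
  span BC: UDL 19.5: wL³/(24EI) = 101.6/EI
  relative rotation θ_0 = (124.9 + 101.6)/EI = 226.5/EI
A unit hogging moment at B produces rotation L₁/(3EI) + L₂/(3EI) = 2.667/EI.
Compatibility: M_B·(L₁+L₂)/(3EI) = θ_0, giving M_B = 84.92 kip·ft (hogging).
Span AB, ΣM about A with M_B applied at B: R_B^{AB}·3 = 414.9 + 84.92, so R_B^{AB} = 166.6 kip and R_A = 243 − 166.6 = 76.39 kip.
Span BC, ΣM about C: R_B^{BC}·5 = 243.8 + 84.92, so R_B^{BC} = 65.73 kip and R_C = 97.5 − 65.73 = 31.77 kip.
R_B = 166.6 + 65.73 = 232.3 kip.

R_B = 232.3 kip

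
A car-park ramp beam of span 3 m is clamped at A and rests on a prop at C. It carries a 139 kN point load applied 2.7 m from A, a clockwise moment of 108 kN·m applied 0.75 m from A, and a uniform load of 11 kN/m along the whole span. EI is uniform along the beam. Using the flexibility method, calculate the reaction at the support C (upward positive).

R_C = 154.2 kN

Release the roller at C. Primary structure: cantilever fixed at A.
Downward deflection at the released point C due to the loads:
  point load 139 at a = 2.7: Pa²(3L − a)/(6EI) = 1064/EI
  clockwise couple 108 at a = 0.75: M₀a(2L − a)/(2EI) = 212.6/EI
  UDL 11: wL⁴/(8EI) = 111.4/EI
  δ_0 = 1388/EI
Flexibility coefficient — unit upward force at C: δ_{CC} = L³/(3EI) = 9/EI.
The prop prevents deflection at C: R_C = δ_0/δ_{CC} = 1388/9 = 154.2 kN.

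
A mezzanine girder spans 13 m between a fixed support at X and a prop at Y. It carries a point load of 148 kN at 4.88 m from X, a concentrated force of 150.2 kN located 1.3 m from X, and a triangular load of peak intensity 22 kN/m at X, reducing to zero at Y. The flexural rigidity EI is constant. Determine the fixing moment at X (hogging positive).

M_X = 781.3 kN·m

Take the reaction at Y as the redundant and release it; the primary structure is a cantilever fixed at X.
Downward deflection at the released point Y due to the loads:
  point load 148 at a = 4.88: Pa²(3L − a)/(6EI) = 20043/EI
  point load 150.2 at a = 1.3: Pa²(3L − a)/(6EI) = 1595/EI
  triangular load, peak 22 at the fixed end: w₀L⁴/(30EI) = 20945/EI
  δ_0 = 42583/EI
Tip deflection under a unit load at Y: L³/(3EI) = 732.3/EI.
The prop prevents deflection at Y: R_Y = δ_0/δ_{YY} = 42583/732.3 = 58.15 kN.
Moment equilibrium about X: M_X = Σ(load moments about X) − R_Y·L = 1537 − 58.15×13 = 781.3 kN·m.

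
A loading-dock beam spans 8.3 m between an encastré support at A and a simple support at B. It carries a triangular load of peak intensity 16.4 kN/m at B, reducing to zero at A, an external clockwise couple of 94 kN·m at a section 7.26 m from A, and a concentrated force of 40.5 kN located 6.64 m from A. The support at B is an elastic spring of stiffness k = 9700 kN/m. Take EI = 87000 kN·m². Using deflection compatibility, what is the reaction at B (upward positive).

Release the roller at B. Primary structure: cantilever fixed at A.
Primary-structure tip deflection at B by superposition:
  triangular load, peak 16.4 at the free end: 11w₀L⁴/(120EI) = 7135/EI
  clockwise couple 94 at a = 7.26: M₀a(2L − a)/(2EI) = 3187/EI
  point load 40.5 at a = 6.64: Pa²(3L − a)/(6EI) = 5434/EI
  δ_0 = 15756/EI
Flexibility coefficient — unit upward force at B: δ_{BB} = L³/(3EI) = 190.6/EI.
With EI = 87000 kN·m²: δ_0 = 0.1811 m and δ_{BB} = 0.002191 m/kN.
Compatibility — the spring shortens by R_B/k under the reaction it provides: δ_0 − R_B·δ_{BB} = R_B/k. With 1/k = 0.000103 m/kN, R_B = δ_0 / (δ_{BB} + 1/k) = 0.1811 / (0.002191 + 0.000103) = 78.95 kN.

R_B = 78.95 kN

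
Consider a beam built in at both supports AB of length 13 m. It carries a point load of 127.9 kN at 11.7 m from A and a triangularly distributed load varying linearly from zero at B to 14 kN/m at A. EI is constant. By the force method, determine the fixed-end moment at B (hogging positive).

M_B = 213.5 kN·m

Release both end moments; the primary structure is a simply-supported span AB with redundants M_A and M_B.
End rotations of the released simple span under the applied load (×1/EI):
  at A: point load 127.9 at a = 11.7: Pab(L + b)/(6LEI) = 356.6/EI
  at B: point load 127.9 at a = 11.7: Pab(L + a)/(6LEI) = 616/EI
  at A: triangular load, peak 14: w₀L³/(45EI) = 683.5/EI
  at B: triangular load, peak 14: 7w₀L³/(360EI) = 598.1/EI
  θ_A0 = 1040/EI,  θ_B0 = 1214/EI
Flexibility coefficients: a unit moment at one end gives L/(3EI) there and L/(6EI) at the far end, so f₁₁ = f₂₂ = 4.333/EI and f₁₂ = f₂₁ = 2.167/EI.
Compatibility — zero rotation at each built-in end:
  4.333 M_A + 2.167 M_B = 1040
  2.167 M_A + 4.333 M_B = 1214
Solving the pair gives M_A = 133.3 kN·m and M_B = 213.5 kN·m (hogging).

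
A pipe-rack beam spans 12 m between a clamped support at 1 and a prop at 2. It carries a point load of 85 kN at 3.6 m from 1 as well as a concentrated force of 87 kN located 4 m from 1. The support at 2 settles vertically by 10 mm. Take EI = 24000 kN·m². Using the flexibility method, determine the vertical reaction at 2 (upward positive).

Choose R_2 as the redundant. The primary structure is the cantilever fixed at 1.
Deflection at 2 on the released cantilever, summing each load's contribution:
  point load 85 at a = 3.6: Pa²(3L − a)/(6EI) = 5949/EI
  point load 87 at a = 4: Pa²(3L − a)/(6EI) = 7424/EI
  δ_0 = 13373/EI
Flexibility coefficient — unit upward force at 2: δ_{22} = L³/(3EI) = 576/EI.
With EI = 24000 kN·m²: δ_0 = 0.55719 m and δ_{22} = 0.024 m/kN.
Compatibility — the beam at 2 must follow the support down by 0.01 m: δ_0 − R_2·δ_{22} = 0.01, so R_2 = (0.55719 − 0.01)/0.024 = 22.8 kN.

R_2 = 22.8 kN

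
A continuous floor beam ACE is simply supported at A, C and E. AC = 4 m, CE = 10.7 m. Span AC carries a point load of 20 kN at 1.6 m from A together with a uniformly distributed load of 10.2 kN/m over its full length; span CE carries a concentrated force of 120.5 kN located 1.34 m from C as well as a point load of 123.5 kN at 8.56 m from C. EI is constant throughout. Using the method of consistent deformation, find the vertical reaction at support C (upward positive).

Release continuity at C by inserting a hinge; the redundant is the internal moment M_C. The primary structure is two simply-supported spans AC and CE.
Rotations at C on the released spans (each span's end-slope, ×1/EI):
  span AC: point load 20 at a = 1.6: Pab(L + a)/(6LEI) = 17.92/EI
  span AC: UDL 10.2: wL³/(24EI) = 27.2/EI
  span CE: point load 120.5 at a = 1.34: Pab(L + b)/(6LEI) = 472.2/EI
  span CE: point load 123.5 at a = 8.56: Pab(L + b)/(6LEI) = 452.5/EI
  relative rotation θ_0 = (45.12 + 924.7)/EI = 969.8/EI
A unit hogging moment at C produces rotation L₁/(3EI) + L₂/(3EI) = 4.9/EI.
Slope continuity at C: θ_0 = M_C·4.9/EI, so M_C = 969.8/4.9 = 197.9 kN·m (hogging).
Span AC, ΣM about A with M_C applied at C: R_C^{AC}·4 = 113.6 + 197.9, so R_C^{AC} = 77.88 kN and R_A = 60.8 − 77.88 = -17.08 kN.
Span CE, ΣM about E: R_C^{CE}·10.7 = 1392 + 197.9, so R_C^{CE} = 148.6 kN and R_E = 244 − 148.6 = 95.39 kN.
R_C = 77.88 + 148.6 = 226.5 kN.

R_C = 226.5 kN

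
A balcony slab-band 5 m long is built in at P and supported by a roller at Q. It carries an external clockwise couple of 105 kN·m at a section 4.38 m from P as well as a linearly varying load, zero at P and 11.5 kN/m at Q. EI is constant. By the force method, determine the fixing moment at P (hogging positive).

M_P = -33.31 kN·m

Choose R_Q as the redundant. The primary structure is the cantilever fixed at P.
Primary-structure tip deflection at Q by superposition:
  clockwise couple 105 at a = 4.38: M₀a(2L − a)/(2EI) = 1292/EI
  triangular load, peak 11.5 at the free end: 11w₀L⁴/(120EI) = 658.9/EI
  δ_0 = 1951/EI
Tip deflection under a unit load at Q: L³/(3EI) = 41.67/EI.
Compatibility at Q: δ_0 − R_Q·δ_{QQ} = 0, so R_Q = 1951/41.67 = 46.83 kN.
Moment equilibrium about P: M_P = Σ(load moments about P) − R_Q·L = 200.8 − 46.83×5 = -33.31 kN·m.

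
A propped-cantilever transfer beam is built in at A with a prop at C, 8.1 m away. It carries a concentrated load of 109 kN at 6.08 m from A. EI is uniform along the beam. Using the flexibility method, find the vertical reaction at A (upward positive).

Take the reaction at C as the redundant and release it; the primary structure is a cantilever fixed at A.
Primary-structure tip deflection at C by superposition:
  point load 109 at a = 6.08: Pa²(3L − a)/(6EI) = 12236/EI
Flexibility coefficient — unit upward force at C: δ_{CC} = L³/(3EI) = 177.1/EI.
Compatibility at C: δ_0 − R_C·δ_{CC} = 0, so R_C = 12236/177.1 = 69.07 kN.
Vertical equilibrium: R_A = ΣP − R_C = 109 − 69.07 = 39.93 kN.

R_A = 39.93 kN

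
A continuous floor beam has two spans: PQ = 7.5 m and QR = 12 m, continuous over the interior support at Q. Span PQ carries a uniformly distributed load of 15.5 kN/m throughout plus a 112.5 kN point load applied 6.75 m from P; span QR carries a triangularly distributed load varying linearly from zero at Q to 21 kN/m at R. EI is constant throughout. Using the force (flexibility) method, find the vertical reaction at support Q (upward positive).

Release continuity at Q by inserting a hinge; the redundant is the internal moment M_Q. The primary structure is two simply-supported spans PQ and QR.
Discontinuity in slope at Q on the released structure — sum the simple-span end rotations:
  span PQ: UDL 15.5: wL³/(24EI) = 272.5/EI
  span PQ: point load 112.5 at a = 6.75: Pab(L + a)/(6LEI) = 180.4/EI
  span QR: triangular load, peak 21: 7w₀L³/(360EI) = 705.6/EI
  relative rotation θ_0 = (452.8 + 705.6)/EI = 1158/EI
A unit hogging moment at Q produces rotation L₁/(3EI) + L₂/(3EI) = 6.5/EI.
Compatibility: M_Q·(L₁+L₂)/(3EI) = θ_0, giving M_Q = 178.2 kN·m (hogging).
Span PQ, ΣM about P with M_Q applied at Q: R_Q^{PQ}·7.5 = 1195 + 178.2, so R_Q^{PQ} = 183.1 kN and R_P = 228.8 − 183.1 = 45.61 kN.
Span QR, ΣM about R: R_Q^{QR}·12 = 504 + 178.2, so R_Q^{QR} = 56.85 kN and R_R = 126 − 56.85 = 69.15 kN.
R_Q = 183.1 + 56.85 = 240 kN.

R_Q = 240 kN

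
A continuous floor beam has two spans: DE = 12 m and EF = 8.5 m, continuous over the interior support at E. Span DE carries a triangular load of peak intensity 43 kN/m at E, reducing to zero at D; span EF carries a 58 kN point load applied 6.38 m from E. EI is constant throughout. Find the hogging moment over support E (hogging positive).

M_E = 265.5 kN·m

Insert a hinge at E; M_E is the redundant, and each span becomes simply supported.
Rotations at E on the released spans (each span's end-slope, ×1/EI):
  span DE: triangular load, peak 43: w₀L³/(45EI) = 1651/EI
  span EF: point load 58 at a = 6.38: Pab(L + b)/(6LEI) = 163.4/EI
  relative rotation θ_0 = (1651 + 163.4)/EI = 1815/EI
A unit hogging moment at E produces rotation L₁/(3EI) + L₂/(3EI) = 6.833/EI.
Compatibility: M_E·(L₁+L₂)/(3EI) = θ_0, giving M_E = 265.5 kN·m (hogging).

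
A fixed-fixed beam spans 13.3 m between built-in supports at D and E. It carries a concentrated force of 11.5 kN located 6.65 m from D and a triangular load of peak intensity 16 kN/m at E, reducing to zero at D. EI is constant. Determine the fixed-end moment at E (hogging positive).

Take the two fixed-end moments M_D, M_E as redundants; the released structure is the simple span DE.
Simple-span end rotations at D and E under the given loads:
  at D: point load 11.5 at a = 6.65: Pab(L + b)/(6LEI) = 127.1/EI
  at E: point load 11.5 at a = 6.65: Pab(L + a)/(6LEI) = 127.1/EI
  at D: triangular load, peak 16: 7w₀L³/(360EI) = 731.9/EI
  at E: triangular load, peak 16: w₀L³/(45EI) = 836.5/EI
  θ_D0 = 859.1/EI,  θ_E0 = 963.6/EI
Flexibility coefficients: a unit moment at one end gives L/(3EI) there and L/(6EI) at the far end, so f₁₁ = f₂₂ = 4.433/EI and f₁₂ = f₂₁ = 2.217/EI.
Compatibility — zero rotation at each built-in end:
  4.433 M_D + 2.217 M_E = 859.1
  2.217 M_D + 4.433 M_E = 963.6
Solving the pair gives M_D = 113.5 kN·m and M_E = 160.6 kN·m (hogging).

M_E = 160.6 kN·m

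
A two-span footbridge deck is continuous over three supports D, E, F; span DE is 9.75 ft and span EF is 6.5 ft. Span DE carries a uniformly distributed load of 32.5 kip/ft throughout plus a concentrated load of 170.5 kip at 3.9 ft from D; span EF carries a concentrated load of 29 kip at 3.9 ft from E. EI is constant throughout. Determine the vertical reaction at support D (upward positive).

R_D = 218.5 kip

Take M_E as the redundant. Released structure: two simple spans DE and EF with a hinge at E.
Discontinuity in slope at E on the released structure — sum the simple-span end rotations:
  span DE: UDL 32.5: wL³/(24EI) = 1255/EI
  span DE: point load 170.5 at a = 3.9: Pab(L + a)/(6LEI) = 907.7/EI
  span EF: point load 29 at a = 3.9: Pab(L + b)/(6LEI) = 68.61/EI
  relative rotation θ_0 = (2163 + 68.61)/EI = 2231/EI
A unit hogging moment at E produces rotation L₁/(3EI) + L₂/(3EI) = 5.417/EI.
Slope continuity at E: θ_0 = M_E·5.417/EI, so M_E = 2231/5.417 = 411.9 kip·ft (hogging).
Span DE, ΣM about D with M_E applied at E: R_E^{DE}·9.75 = 2210 + 411.9, so R_E^{DE} = 268.9 kip and R_D = 487.4 − 268.9 = 218.5 kip.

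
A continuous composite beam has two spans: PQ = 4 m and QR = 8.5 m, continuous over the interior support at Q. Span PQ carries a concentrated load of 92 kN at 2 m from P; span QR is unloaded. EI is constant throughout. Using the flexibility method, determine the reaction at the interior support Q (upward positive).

R_Q = 54.12 kN

Take M_Q as the redundant. Released structure: two simple spans PQ and QR with a hinge at Q.
Discontinuity in slope at Q on the released structure — sum the simple-span end rotations:
  span PQ: point load 92 at a = 2: Pab(L + a)/(6LEI) = 92/EI
  relative rotation θ_0 = (92 + 0)/EI = 92/EI
A unit hogging moment at Q produces rotation L₁/(3EI) + L₂/(3EI) = 4.167/EI.
Compatibility: M_Q·(L₁+L₂)/(3EI) = θ_0, giving M_Q = 22.08 kN·m (hogging).
Span PQ, ΣM about P with M_Q applied at Q: R_Q^{PQ}·4 = 184 + 22.08, so R_Q^{PQ} = 51.52 kN and R_P = 92 − 51.52 = 40.48 kN.
Span QR, ΣM about R: R_Q^{QR}·8.5 = 0 + 22.08, so R_Q^{QR} = 2.598 kN and R_R = 0 − 2.598 = -2.598 kN.
R_Q = 51.52 + 2.598 = 54.12 kN.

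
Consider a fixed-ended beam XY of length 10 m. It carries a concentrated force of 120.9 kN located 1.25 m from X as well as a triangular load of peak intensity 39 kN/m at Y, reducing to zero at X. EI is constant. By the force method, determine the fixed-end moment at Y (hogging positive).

Take the two fixed-end moments M_X, M_Y as redundants; the released structure is the simple span XY.
Simple-span end rotations at X and Y under the given loads:
  at X: point load 120.9 at a = 1.25: Pab(L + b)/(6LEI) = 413.2/EI
  at Y: point load 120.9 at a = 1.25: Pab(L + a)/(6LEI) = 247.9/EI
  at X: triangular load, peak 39: 7w₀L³/(360EI) = 758.3/EI
  at Y: triangular load, peak 39: w₀L³/(45EI) = 866.7/EI
  θ_X0 = 1172/EI,  θ_Y0 = 1115/EI
Flexibility coefficients: a unit moment at one end gives L/(3EI) there and L/(6EI) at the far end, so f₁₁ = f₂₂ = 3.333/EI and f₁₂ = f₂₁ = 1.667/EI.
Compatibility — zero rotation at each built-in end:
  3.333 M_X + 1.667 M_Y = 1172
  1.667 M_X + 3.333 M_Y = 1115
Solving the pair gives M_X = 245.7 kN·m and M_Y = 211.5 kN·m (hogging).

M_Y = 211.5 kN·m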